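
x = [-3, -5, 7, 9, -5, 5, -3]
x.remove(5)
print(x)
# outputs [-3, -5, 7, 9, -5, -3]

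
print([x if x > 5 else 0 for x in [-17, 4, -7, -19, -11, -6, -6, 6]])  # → [0, 0, 0, 0, 0, 0, 0, 6]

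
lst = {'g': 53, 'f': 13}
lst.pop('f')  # 13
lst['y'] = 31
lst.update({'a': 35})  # {'g': 53, 'y': 31, 'a': 35}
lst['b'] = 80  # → {'g': 53, 'y': 31, 'a': 35, 'b': 80}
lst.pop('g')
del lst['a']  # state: {'y': 31, 'b': 80}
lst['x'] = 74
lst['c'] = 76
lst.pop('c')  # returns 76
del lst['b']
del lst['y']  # {'x': 74}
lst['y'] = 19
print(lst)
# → {'x': 74, 'y': 19}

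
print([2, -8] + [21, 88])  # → [2, -8, 21, 88]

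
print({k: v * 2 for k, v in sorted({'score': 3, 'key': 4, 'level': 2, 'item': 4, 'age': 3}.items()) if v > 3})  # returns {'item': 8, 'key': 8}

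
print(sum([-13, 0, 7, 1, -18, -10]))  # -33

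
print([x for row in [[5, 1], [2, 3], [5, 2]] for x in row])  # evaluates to [5, 1, 2, 3, 5, 2]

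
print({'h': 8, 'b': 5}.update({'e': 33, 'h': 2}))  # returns None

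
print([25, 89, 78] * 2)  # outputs [25, 89, 78, 25, 89, 78]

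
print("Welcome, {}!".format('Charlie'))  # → Welcome, Charlie!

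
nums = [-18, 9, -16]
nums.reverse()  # [-16, 9, -18]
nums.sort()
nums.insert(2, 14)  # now [-18, -16, 14, 9]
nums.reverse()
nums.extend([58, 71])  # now [9, 14, -16, -18, 58, 71]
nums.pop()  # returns 71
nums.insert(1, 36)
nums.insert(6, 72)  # [9, 36, 14, -16, -18, 58, 72]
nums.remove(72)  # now [9, 36, 14, -16, -18, 58]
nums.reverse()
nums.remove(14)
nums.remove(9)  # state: [58, -18, -16, 36]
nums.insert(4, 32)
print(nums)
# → [58, -18, -16, 36, 32]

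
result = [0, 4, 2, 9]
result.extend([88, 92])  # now [0, 4, 2, 9, 88, 92]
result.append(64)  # [0, 4, 2, 9, 88, 92, 64]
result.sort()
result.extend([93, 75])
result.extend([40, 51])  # [0, 2, 4, 9, 64, 88, 92, 93, 75, 40, 51]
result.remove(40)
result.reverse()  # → [51, 75, 93, 92, 88, 64, 9, 4, 2, 0]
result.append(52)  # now [51, 75, 93, 92, 88, 64, 9, 4, 2, 0, 52]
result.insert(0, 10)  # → [10, 51, 75, 93, 92, 88, 64, 9, 4, 2, 0, 52]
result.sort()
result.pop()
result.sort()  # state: [0, 2, 4, 9, 10, 51, 52, 64, 75, 88, 92]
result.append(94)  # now [0, 2, 4, 9, 10, 51, 52, 64, 75, 88, 92, 94]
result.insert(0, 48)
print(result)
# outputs [48, 0, 2, 4, 9, 10, 51, 52, 64, 75, 88, 92, 94]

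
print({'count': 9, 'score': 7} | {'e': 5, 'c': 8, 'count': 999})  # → {'count': 999, 'score': 7, 'e': 5, 'c': 8}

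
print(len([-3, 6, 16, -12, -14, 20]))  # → 6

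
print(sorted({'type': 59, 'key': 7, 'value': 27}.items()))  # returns [('key', 7), ('type', 59), ('value', 27)]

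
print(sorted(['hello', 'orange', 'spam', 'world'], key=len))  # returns ['spam', 'hello', 'world', 'orange']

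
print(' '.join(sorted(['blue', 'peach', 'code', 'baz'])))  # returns baz blue code peach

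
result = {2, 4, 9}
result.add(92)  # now {2, 4, 9, 92}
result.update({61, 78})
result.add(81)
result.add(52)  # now {2, 4, 9, 52, 61, 78, 81, 92}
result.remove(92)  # {2, 4, 9, 52, 61, 78, 81}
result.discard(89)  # {2, 4, 9, 52, 61, 78, 81}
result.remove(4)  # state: {2, 9, 52, 61, 78, 81}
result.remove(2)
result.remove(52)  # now {9, 61, 78, 81}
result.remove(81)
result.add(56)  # {9, 56, 61, 78}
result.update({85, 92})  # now {9, 56, 61, 78, 85, 92}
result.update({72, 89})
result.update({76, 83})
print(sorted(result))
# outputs [9, 56, 61, 72, 76, 78, 83, 85, 89, 92]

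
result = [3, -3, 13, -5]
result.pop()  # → -5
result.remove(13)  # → [3, -3]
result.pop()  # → -3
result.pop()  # 3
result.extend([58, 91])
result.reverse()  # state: [91, 58]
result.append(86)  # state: [91, 58, 86]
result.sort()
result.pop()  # 91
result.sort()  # [58, 86]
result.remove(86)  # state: [58]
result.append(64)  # [58, 64]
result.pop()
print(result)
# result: [58]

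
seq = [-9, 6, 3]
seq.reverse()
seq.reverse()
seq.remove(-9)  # [6, 3]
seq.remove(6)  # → [3]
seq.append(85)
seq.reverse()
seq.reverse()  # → [3, 85]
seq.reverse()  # [85, 3]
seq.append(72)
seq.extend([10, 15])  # [85, 3, 72, 10, 15]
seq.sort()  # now [3, 10, 15, 72, 85]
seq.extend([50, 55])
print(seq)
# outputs [3, 10, 15, 72, 85, 50, 55]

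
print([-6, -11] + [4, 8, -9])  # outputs [-6, -11, 4, 8, -9]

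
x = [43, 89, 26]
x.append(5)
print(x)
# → [43, 89, 26, 5]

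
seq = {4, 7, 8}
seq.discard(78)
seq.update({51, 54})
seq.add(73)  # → {4, 7, 8, 51, 54, 73}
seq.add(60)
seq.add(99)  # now {4, 7, 8, 51, 54, 60, 73, 99}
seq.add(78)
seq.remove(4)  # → {7, 8, 51, 54, 60, 73, 78, 99}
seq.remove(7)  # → {8, 51, 54, 60, 73, 78, 99}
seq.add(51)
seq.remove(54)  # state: {8, 51, 60, 73, 78, 99}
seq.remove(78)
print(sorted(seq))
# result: [8, 51, 60, 73, 99]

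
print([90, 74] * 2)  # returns [90, 74, 90, 74]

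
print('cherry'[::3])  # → cr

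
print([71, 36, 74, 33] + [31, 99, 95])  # [71, 36, 74, 33, 31, 99, 95]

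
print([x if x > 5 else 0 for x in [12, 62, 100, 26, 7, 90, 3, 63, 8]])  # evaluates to [12, 62, 100, 26, 7, 90, 0, 63, 8]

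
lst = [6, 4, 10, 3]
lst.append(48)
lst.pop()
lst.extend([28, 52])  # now [6, 4, 10, 3, 28, 52]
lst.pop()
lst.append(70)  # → [6, 4, 10, 3, 28, 70]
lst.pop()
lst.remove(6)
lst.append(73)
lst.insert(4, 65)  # [4, 10, 3, 28, 65, 73]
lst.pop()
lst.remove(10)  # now [4, 3, 28, 65]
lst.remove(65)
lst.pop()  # 28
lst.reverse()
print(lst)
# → [3, 4]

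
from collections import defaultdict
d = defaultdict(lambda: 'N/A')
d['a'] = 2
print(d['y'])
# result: N/A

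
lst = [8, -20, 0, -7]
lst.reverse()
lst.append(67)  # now [-7, 0, -20, 8, 67]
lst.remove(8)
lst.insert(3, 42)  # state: [-7, 0, -20, 42, 67]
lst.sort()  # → [-20, -7, 0, 42, 67]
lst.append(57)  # [-20, -7, 0, 42, 67, 57]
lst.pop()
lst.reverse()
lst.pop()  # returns -20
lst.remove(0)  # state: [67, 42, -7]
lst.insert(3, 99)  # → [67, 42, -7, 99]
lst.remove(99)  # [67, 42, -7]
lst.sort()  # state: [-7, 42, 67]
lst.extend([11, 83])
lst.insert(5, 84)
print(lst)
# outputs [-7, 42, 67, 11, 83, 84]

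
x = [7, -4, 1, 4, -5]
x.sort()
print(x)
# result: [-5, -4, 1, 4, 7]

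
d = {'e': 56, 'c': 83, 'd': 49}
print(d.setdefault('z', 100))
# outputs 100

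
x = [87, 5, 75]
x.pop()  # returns 75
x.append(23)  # [87, 5, 23]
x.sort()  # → [5, 23, 87]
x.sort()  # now [5, 23, 87]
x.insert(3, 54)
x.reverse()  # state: [54, 87, 23, 5]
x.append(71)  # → [54, 87, 23, 5, 71]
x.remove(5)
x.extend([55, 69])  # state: [54, 87, 23, 71, 55, 69]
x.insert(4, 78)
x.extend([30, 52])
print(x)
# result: [54, 87, 23, 71, 78, 55, 69, 30, 52]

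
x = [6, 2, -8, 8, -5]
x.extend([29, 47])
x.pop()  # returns 47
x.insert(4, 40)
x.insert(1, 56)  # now [6, 56, 2, -8, 8, 40, -5, 29]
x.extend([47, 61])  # [6, 56, 2, -8, 8, 40, -5, 29, 47, 61]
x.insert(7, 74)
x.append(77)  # [6, 56, 2, -8, 8, 40, -5, 74, 29, 47, 61, 77]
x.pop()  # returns 77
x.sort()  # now [-8, -5, 2, 6, 8, 29, 40, 47, 56, 61, 74]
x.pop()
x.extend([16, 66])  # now [-8, -5, 2, 6, 8, 29, 40, 47, 56, 61, 16, 66]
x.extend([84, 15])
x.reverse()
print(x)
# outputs [15, 84, 66, 16, 61, 56, 47, 40, 29, 8, 6, 2, -5, -8]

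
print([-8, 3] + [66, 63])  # [-8, 3, 66, 63]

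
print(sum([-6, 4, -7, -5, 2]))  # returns -12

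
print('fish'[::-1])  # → hsif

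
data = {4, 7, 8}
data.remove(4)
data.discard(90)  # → {7, 8}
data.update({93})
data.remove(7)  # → {8, 93}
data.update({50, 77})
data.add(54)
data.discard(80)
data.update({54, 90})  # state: {8, 50, 54, 77, 90, 93}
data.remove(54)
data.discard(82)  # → {8, 50, 77, 90, 93}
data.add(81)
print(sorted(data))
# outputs [8, 50, 77, 81, 90, 93]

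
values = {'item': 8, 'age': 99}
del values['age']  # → {'item': 8}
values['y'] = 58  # {'item': 8, 'y': 58}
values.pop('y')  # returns 58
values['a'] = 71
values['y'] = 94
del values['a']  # {'item': 8, 'y': 94}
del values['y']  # {'item': 8}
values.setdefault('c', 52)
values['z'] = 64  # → {'item': 8, 'c': 52, 'z': 64}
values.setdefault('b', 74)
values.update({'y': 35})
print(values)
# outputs {'item': 8, 'c': 52, 'z': 64, 'b': 74, 'y': 35}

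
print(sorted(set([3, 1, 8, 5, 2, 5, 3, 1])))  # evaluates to [1, 2, 3, 5, 8]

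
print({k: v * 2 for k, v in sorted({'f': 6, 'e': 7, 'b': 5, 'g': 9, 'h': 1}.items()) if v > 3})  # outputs {'b': 10, 'e': 14, 'f': 12, 'g': 18}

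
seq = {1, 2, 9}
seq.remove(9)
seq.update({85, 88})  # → {1, 2, 85, 88}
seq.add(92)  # {1, 2, 85, 88, 92}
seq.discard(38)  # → {1, 2, 85, 88, 92}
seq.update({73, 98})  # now {1, 2, 73, 85, 88, 92, 98}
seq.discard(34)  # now {1, 2, 73, 85, 88, 92, 98}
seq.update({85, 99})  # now {1, 2, 73, 85, 88, 92, 98, 99}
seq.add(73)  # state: {1, 2, 73, 85, 88, 92, 98, 99}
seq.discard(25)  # {1, 2, 73, 85, 88, 92, 98, 99}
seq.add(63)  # {1, 2, 63, 73, 85, 88, 92, 98, 99}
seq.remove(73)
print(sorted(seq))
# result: [1, 2, 63, 85, 88, 92, 98, 99]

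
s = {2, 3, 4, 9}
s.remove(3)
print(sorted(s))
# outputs [2, 4, 9]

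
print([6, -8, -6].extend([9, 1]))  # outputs None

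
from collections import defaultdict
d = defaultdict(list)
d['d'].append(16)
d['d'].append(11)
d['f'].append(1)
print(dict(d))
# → {'d': [16, 11], 'f': [1]}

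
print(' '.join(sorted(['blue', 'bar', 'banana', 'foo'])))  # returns banana bar blue foo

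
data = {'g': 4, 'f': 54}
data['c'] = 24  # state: {'g': 4, 'f': 54, 'c': 24}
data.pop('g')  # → 4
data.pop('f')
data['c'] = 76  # {'c': 76}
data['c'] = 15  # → {'c': 15}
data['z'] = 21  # {'c': 15, 'z': 21}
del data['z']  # {'c': 15}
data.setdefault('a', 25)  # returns 25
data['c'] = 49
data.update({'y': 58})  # {'c': 49, 'a': 25, 'y': 58}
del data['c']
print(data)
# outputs {'a': 25, 'y': 58}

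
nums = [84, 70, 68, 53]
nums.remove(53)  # [84, 70, 68]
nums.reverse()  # [68, 70, 84]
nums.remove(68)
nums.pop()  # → 84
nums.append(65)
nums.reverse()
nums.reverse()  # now [70, 65]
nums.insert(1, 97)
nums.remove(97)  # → [70, 65]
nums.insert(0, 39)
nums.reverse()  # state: [65, 70, 39]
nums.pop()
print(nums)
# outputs [65, 70]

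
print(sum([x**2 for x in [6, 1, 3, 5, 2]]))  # 75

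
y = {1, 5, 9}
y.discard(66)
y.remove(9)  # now {1, 5}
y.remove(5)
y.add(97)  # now {1, 97}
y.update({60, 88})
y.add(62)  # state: {1, 60, 62, 88, 97}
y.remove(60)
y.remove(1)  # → {62, 88, 97}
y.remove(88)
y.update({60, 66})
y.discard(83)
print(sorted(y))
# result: [60, 62, 66, 97]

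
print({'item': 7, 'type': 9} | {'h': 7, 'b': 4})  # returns {'item': 7, 'type': 9, 'h': 7, 'b': 4}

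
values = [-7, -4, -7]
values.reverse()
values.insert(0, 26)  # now [26, -7, -4, -7]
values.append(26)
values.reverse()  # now [26, -7, -4, -7, 26]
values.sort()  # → [-7, -7, -4, 26, 26]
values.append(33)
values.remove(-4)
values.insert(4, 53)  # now [-7, -7, 26, 26, 53, 33]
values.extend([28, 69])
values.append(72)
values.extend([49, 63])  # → [-7, -7, 26, 26, 53, 33, 28, 69, 72, 49, 63]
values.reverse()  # [63, 49, 72, 69, 28, 33, 53, 26, 26, -7, -7]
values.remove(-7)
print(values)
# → [63, 49, 72, 69, 28, 33, 53, 26, 26, -7]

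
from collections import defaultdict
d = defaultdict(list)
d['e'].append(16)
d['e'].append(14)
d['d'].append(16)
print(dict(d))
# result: {'e': [16, 14], 'd': [16]}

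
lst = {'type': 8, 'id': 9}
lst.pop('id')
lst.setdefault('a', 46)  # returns 46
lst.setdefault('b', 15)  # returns 15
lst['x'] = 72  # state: {'type': 8, 'a': 46, 'b': 15, 'x': 72}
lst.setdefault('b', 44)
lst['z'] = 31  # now {'type': 8, 'a': 46, 'b': 15, 'x': 72, 'z': 31}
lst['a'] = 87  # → {'type': 8, 'a': 87, 'b': 15, 'x': 72, 'z': 31}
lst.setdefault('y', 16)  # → 16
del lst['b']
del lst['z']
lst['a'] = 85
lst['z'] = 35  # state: {'type': 8, 'a': 85, 'x': 72, 'y': 16, 'z': 35}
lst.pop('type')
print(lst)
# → {'a': 85, 'x': 72, 'y': 16, 'z': 35}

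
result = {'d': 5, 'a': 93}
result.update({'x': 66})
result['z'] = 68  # {'d': 5, 'a': 93, 'x': 66, 'z': 68}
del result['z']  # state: {'d': 5, 'a': 93, 'x': 66}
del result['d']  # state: {'a': 93, 'x': 66}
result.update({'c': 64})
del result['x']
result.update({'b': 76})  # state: {'a': 93, 'c': 64, 'b': 76}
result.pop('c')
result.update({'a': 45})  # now {'a': 45, 'b': 76}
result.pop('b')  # 76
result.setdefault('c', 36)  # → 36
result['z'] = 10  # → {'a': 45, 'c': 36, 'z': 10}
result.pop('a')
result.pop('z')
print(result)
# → {'c': 36}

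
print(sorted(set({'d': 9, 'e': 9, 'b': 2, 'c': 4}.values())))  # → [2, 4, 9]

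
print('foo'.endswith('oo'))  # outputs True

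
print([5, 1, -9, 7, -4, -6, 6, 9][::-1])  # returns [9, 6, -6, -4, 7, -9, 1, 5]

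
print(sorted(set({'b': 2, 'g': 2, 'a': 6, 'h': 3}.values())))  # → [2, 3, 6]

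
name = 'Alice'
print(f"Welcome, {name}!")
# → Welcome, Alice!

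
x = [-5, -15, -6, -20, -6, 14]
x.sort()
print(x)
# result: [-20, -15, -6, -6, -5, 14]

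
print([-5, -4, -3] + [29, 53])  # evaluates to [-5, -4, -3, 29, 53]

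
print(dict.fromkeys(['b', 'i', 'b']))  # {'b': None, 'i': None}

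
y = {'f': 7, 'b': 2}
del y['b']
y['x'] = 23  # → {'f': 7, 'x': 23}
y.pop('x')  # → 23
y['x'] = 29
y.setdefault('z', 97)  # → 97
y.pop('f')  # 7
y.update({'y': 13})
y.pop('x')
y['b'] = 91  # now {'z': 97, 'y': 13, 'b': 91}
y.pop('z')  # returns 97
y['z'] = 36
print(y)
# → {'y': 13, 'b': 91, 'z': 36}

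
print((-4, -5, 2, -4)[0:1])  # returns (-4,)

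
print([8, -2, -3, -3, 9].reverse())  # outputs None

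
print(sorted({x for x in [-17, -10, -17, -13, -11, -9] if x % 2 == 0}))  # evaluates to [-10]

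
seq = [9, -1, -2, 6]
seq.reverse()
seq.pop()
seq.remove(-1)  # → [6, -2]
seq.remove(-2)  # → [6]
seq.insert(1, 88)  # [6, 88]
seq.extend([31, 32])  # [6, 88, 31, 32]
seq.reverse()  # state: [32, 31, 88, 6]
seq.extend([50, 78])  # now [32, 31, 88, 6, 50, 78]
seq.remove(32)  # [31, 88, 6, 50, 78]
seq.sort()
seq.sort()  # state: [6, 31, 50, 78, 88]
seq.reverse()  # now [88, 78, 50, 31, 6]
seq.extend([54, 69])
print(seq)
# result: [88, 78, 50, 31, 6, 54, 69]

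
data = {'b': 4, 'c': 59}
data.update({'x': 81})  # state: {'b': 4, 'c': 59, 'x': 81}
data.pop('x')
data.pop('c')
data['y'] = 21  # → {'b': 4, 'y': 21}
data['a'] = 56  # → {'b': 4, 'y': 21, 'a': 56}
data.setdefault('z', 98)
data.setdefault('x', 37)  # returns 37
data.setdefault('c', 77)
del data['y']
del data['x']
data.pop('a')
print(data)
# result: {'b': 4, 'z': 98, 'c': 77}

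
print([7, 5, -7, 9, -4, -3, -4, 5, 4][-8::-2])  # [5]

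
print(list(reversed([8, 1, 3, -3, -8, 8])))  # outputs [8, -8, -3, 3, 1, 8]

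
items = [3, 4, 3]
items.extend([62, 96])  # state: [3, 4, 3, 62, 96]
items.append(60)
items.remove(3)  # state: [4, 3, 62, 96, 60]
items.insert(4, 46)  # [4, 3, 62, 96, 46, 60]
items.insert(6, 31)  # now [4, 3, 62, 96, 46, 60, 31]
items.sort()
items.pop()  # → 96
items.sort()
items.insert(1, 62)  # [3, 62, 4, 31, 46, 60, 62]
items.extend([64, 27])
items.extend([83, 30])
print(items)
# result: [3, 62, 4, 31, 46, 60, 62, 64, 27, 83, 30]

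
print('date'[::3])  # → de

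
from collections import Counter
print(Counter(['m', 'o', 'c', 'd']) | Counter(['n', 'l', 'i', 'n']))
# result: Counter({'n': 2, 'm': 1, 'o': 1, 'c': 1, 'd': 1, 'l': 1, 'i': 1})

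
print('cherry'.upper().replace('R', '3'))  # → CHE33Y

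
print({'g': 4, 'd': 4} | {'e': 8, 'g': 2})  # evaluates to {'g': 2, 'd': 4, 'e': 8}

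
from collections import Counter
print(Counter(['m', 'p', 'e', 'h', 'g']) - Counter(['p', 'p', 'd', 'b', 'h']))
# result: Counter({'m': 1, 'e': 1, 'g': 1})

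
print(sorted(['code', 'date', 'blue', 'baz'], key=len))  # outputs ['baz', 'code', 'date', 'blue']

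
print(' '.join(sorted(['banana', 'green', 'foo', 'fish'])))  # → banana fish foo green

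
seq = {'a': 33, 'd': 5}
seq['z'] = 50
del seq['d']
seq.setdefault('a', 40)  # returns 33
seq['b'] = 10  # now {'a': 33, 'z': 50, 'b': 10}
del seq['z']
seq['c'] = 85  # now {'a': 33, 'b': 10, 'c': 85}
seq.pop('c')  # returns 85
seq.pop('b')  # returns 10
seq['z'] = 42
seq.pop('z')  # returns 42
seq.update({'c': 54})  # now {'a': 33, 'c': 54}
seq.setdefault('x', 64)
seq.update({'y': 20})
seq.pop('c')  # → 54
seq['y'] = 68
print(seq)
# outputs {'a': 33, 'x': 64, 'y': 68}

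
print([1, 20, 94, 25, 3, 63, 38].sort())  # None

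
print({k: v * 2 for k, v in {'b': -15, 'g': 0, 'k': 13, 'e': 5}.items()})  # {'b': -30, 'g': 0, 'k': 26, 'e': 10}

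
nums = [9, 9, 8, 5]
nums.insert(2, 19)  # [9, 9, 19, 8, 5]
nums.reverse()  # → [5, 8, 19, 9, 9]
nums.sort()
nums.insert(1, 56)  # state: [5, 56, 8, 9, 9, 19]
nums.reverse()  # [19, 9, 9, 8, 56, 5]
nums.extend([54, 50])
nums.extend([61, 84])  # [19, 9, 9, 8, 56, 5, 54, 50, 61, 84]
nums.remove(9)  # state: [19, 9, 8, 56, 5, 54, 50, 61, 84]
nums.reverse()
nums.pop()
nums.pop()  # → 9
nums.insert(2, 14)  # [84, 61, 14, 50, 54, 5, 56, 8]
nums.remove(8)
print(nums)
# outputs [84, 61, 14, 50, 54, 5, 56]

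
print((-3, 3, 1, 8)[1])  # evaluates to 3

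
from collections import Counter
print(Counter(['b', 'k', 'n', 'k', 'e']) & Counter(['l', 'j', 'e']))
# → Counter({'e': 1})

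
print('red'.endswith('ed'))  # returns True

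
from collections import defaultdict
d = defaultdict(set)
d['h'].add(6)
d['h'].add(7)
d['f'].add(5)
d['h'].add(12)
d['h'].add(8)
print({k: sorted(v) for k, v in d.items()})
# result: {'h': [6, 7, 8, 12], 'f': [5]}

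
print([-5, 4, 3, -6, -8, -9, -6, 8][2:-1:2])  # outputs [3, -8, -6]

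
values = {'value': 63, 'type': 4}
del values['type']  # {'value': 63}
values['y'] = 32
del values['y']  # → {'value': 63}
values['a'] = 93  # {'value': 63, 'a': 93}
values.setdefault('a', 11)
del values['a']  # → {'value': 63}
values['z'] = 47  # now {'value': 63, 'z': 47}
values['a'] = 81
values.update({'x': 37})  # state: {'value': 63, 'z': 47, 'a': 81, 'x': 37}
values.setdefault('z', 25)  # 47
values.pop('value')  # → 63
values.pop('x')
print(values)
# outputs {'z': 47, 'a': 81}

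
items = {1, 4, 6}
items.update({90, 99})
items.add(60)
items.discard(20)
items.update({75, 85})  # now {1, 4, 6, 60, 75, 85, 90, 99}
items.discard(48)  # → {1, 4, 6, 60, 75, 85, 90, 99}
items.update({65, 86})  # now {1, 4, 6, 60, 65, 75, 85, 86, 90, 99}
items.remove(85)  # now {1, 4, 6, 60, 65, 75, 86, 90, 99}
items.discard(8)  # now {1, 4, 6, 60, 65, 75, 86, 90, 99}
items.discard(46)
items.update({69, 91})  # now {1, 4, 6, 60, 65, 69, 75, 86, 90, 91, 99}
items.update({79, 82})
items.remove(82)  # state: {1, 4, 6, 60, 65, 69, 75, 79, 86, 90, 91, 99}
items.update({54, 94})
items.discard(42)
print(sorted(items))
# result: [1, 4, 6, 54, 60, 65, 69, 75, 79, 86, 90, 91, 94, 99]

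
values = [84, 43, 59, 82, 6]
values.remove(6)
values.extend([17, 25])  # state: [84, 43, 59, 82, 17, 25]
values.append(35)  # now [84, 43, 59, 82, 17, 25, 35]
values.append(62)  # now [84, 43, 59, 82, 17, 25, 35, 62]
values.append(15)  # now [84, 43, 59, 82, 17, 25, 35, 62, 15]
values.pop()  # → 15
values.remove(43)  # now [84, 59, 82, 17, 25, 35, 62]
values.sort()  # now [17, 25, 35, 59, 62, 82, 84]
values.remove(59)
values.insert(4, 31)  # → [17, 25, 35, 62, 31, 82, 84]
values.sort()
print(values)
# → [17, 25, 31, 35, 62, 82, 84]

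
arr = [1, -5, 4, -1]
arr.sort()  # [-5, -1, 1, 4]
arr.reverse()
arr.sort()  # [-5, -1, 1, 4]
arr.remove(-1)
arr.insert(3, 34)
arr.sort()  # [-5, 1, 4, 34]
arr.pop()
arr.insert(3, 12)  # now [-5, 1, 4, 12]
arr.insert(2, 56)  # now [-5, 1, 56, 4, 12]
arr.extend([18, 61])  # [-5, 1, 56, 4, 12, 18, 61]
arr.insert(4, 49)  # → [-5, 1, 56, 4, 49, 12, 18, 61]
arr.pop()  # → 61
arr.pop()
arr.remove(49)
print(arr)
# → [-5, 1, 56, 4, 12]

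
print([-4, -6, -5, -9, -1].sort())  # None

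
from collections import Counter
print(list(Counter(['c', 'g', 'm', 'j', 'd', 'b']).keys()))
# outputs ['c', 'g', 'm', 'j', 'd', 'b']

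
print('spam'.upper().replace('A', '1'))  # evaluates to SP1M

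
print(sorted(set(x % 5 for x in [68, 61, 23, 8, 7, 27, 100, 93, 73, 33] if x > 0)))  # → [0, 1, 2, 3]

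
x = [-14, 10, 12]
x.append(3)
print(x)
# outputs [-14, 10, 12, 3]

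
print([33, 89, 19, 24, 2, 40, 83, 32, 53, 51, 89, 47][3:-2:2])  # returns [24, 40, 32, 51]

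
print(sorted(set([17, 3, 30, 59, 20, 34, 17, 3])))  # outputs [3, 17, 20, 30, 34, 59]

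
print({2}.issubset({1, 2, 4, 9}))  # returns True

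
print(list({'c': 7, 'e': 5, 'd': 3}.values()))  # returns [7, 5, 3]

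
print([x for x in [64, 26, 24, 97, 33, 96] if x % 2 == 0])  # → [64, 26, 24, 96]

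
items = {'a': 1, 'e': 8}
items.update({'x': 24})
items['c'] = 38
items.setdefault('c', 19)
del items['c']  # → {'a': 1, 'e': 8, 'x': 24}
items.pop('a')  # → 1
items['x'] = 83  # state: {'e': 8, 'x': 83}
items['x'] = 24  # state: {'e': 8, 'x': 24}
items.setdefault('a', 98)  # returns 98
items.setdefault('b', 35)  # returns 35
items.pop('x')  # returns 24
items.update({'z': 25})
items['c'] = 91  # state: {'e': 8, 'a': 98, 'b': 35, 'z': 25, 'c': 91}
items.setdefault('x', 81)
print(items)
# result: {'e': 8, 'a': 98, 'b': 35, 'z': 25, 'c': 91, 'x': 81}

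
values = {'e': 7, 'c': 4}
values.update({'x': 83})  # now {'e': 7, 'c': 4, 'x': 83}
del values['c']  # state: {'e': 7, 'x': 83}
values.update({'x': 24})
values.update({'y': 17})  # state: {'e': 7, 'x': 24, 'y': 17}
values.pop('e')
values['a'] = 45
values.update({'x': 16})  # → {'x': 16, 'y': 17, 'a': 45}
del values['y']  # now {'x': 16, 'a': 45}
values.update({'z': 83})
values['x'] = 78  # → {'x': 78, 'a': 45, 'z': 83}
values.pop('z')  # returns 83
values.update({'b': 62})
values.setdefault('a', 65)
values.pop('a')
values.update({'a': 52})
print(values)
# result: {'x': 78, 'b': 62, 'a': 52}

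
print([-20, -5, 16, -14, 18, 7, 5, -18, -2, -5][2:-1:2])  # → [16, 18, 5, -2]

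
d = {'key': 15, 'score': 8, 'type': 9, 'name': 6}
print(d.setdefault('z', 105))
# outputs 105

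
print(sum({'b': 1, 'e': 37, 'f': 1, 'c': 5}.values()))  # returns 44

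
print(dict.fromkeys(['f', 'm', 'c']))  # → {'f': None, 'm': None, 'c': None}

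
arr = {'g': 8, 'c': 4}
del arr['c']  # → {'g': 8}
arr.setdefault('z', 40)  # 40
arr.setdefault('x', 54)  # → 54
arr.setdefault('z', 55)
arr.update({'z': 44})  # {'g': 8, 'z': 44, 'x': 54}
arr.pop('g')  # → 8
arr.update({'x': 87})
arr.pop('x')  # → 87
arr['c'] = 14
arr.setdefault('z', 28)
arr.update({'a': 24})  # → {'z': 44, 'c': 14, 'a': 24}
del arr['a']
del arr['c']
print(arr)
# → {'z': 44}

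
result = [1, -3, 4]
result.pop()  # 4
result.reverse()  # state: [-3, 1]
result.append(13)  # [-3, 1, 13]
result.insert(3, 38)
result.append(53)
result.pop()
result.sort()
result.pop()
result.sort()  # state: [-3, 1, 13]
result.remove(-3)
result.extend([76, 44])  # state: [1, 13, 76, 44]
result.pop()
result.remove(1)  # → [13, 76]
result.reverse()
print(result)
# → [76, 13]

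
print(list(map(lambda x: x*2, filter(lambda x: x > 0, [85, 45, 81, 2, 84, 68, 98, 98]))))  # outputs [170, 90, 162, 4, 168, 136, 196, 196]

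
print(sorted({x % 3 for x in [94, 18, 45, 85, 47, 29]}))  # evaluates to [0, 1, 2]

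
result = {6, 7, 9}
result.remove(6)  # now {7, 9}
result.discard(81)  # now {7, 9}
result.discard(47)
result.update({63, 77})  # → {7, 9, 63, 77}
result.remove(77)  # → {7, 9, 63}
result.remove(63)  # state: {7, 9}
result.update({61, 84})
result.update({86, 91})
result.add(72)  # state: {7, 9, 61, 72, 84, 86, 91}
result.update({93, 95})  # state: {7, 9, 61, 72, 84, 86, 91, 93, 95}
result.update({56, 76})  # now {7, 9, 56, 61, 72, 76, 84, 86, 91, 93, 95}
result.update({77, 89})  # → {7, 9, 56, 61, 72, 76, 77, 84, 86, 89, 91, 93, 95}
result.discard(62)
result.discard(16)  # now {7, 9, 56, 61, 72, 76, 77, 84, 86, 89, 91, 93, 95}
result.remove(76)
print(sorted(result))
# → [7, 9, 56, 61, 72, 77, 84, 86, 89, 91, 93, 95]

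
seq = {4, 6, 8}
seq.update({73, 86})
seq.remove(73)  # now {4, 6, 8, 86}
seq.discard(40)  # {4, 6, 8, 86}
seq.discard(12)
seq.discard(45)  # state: {4, 6, 8, 86}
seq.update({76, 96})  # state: {4, 6, 8, 76, 86, 96}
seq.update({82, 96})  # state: {4, 6, 8, 76, 82, 86, 96}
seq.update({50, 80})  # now {4, 6, 8, 50, 76, 80, 82, 86, 96}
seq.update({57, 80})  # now {4, 6, 8, 50, 57, 76, 80, 82, 86, 96}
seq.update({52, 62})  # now {4, 6, 8, 50, 52, 57, 62, 76, 80, 82, 86, 96}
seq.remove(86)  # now {4, 6, 8, 50, 52, 57, 62, 76, 80, 82, 96}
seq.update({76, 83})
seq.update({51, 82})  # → {4, 6, 8, 50, 51, 52, 57, 62, 76, 80, 82, 83, 96}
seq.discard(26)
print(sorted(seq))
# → [4, 6, 8, 50, 51, 52, 57, 62, 76, 80, 82, 83, 96]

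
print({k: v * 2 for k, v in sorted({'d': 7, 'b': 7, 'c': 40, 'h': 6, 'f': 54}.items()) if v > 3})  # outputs {'b': 14, 'c': 80, 'd': 14, 'f': 108, 'h': 12}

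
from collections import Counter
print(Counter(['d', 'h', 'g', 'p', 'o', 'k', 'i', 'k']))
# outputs Counter({'k': 2, 'd': 1, 'h': 1, 'g': 1, 'p': 1, 'o': 1, 'i': 1})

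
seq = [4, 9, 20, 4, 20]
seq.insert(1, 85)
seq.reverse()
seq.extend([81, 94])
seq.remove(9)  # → [20, 4, 20, 85, 4, 81, 94]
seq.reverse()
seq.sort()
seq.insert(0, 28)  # [28, 4, 4, 20, 20, 81, 85, 94]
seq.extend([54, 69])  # [28, 4, 4, 20, 20, 81, 85, 94, 54, 69]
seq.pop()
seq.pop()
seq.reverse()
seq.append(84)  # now [94, 85, 81, 20, 20, 4, 4, 28, 84]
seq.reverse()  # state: [84, 28, 4, 4, 20, 20, 81, 85, 94]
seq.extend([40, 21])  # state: [84, 28, 4, 4, 20, 20, 81, 85, 94, 40, 21]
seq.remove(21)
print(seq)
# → [84, 28, 4, 4, 20, 20, 81, 85, 94, 40]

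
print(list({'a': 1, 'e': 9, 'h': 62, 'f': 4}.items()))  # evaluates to [('a', 1), ('e', 9), ('h', 62), ('f', 4)]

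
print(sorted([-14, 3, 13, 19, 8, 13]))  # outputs [-14, 3, 8, 13, 13, 19]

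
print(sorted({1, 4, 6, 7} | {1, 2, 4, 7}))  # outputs [1, 2, 4, 6, 7]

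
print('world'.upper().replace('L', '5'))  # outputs WOR5D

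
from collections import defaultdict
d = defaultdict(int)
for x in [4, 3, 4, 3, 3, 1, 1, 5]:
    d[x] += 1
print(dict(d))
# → {4: 2, 3: 3, 1: 2, 5: 1}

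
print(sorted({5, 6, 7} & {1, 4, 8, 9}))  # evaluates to []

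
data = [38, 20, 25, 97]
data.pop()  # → 97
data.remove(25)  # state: [38, 20]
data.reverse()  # [20, 38]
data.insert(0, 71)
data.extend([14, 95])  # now [71, 20, 38, 14, 95]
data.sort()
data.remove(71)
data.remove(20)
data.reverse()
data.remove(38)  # [95, 14]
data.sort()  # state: [14, 95]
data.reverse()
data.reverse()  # [14, 95]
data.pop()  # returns 95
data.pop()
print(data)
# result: []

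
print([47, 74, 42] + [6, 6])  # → [47, 74, 42, 6, 6]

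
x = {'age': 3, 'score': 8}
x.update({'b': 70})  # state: {'age': 3, 'score': 8, 'b': 70}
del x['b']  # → {'age': 3, 'score': 8}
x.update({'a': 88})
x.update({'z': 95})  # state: {'age': 3, 'score': 8, 'a': 88, 'z': 95}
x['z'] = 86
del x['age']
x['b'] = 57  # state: {'score': 8, 'a': 88, 'z': 86, 'b': 57}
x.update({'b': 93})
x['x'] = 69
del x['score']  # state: {'a': 88, 'z': 86, 'b': 93, 'x': 69}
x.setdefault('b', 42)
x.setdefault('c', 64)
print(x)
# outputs {'a': 88, 'z': 86, 'b': 93, 'x': 69, 'c': 64}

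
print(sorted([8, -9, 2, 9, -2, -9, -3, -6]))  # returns [-9, -9, -6, -3, -2, 2, 8, 9]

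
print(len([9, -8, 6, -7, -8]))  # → 5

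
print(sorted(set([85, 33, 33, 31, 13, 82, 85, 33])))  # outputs [13, 31, 33, 82, 85]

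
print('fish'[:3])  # fis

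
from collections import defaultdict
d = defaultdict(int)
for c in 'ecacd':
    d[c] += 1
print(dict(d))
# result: {'e': 1, 'c': 2, 'a': 1, 'd': 1}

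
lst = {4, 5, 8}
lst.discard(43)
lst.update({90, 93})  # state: {4, 5, 8, 90, 93}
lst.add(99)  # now {4, 5, 8, 90, 93, 99}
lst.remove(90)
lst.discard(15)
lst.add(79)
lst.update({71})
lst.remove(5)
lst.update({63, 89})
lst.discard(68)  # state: {4, 8, 63, 71, 79, 89, 93, 99}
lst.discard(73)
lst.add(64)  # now {4, 8, 63, 64, 71, 79, 89, 93, 99}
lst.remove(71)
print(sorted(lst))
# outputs [4, 8, 63, 64, 79, 89, 93, 99]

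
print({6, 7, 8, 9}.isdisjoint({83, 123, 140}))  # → True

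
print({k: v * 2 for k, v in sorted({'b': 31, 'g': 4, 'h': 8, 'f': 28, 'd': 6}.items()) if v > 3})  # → {'b': 62, 'd': 12, 'f': 56, 'g': 8, 'h': 16}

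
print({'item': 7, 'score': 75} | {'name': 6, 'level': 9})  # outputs {'item': 7, 'score': 75, 'name': 6, 'level': 9}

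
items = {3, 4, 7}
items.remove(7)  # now {3, 4}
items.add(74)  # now {3, 4, 74}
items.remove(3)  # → {4, 74}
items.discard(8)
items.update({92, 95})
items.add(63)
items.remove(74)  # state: {4, 63, 92, 95}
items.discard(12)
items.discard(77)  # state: {4, 63, 92, 95}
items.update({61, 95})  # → {4, 61, 63, 92, 95}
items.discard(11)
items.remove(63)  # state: {4, 61, 92, 95}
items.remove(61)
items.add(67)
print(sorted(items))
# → [4, 67, 92, 95]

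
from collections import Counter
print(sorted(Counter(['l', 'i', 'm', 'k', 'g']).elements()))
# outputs ['g', 'i', 'k', 'l', 'm']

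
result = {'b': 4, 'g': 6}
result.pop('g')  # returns 6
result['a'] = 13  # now {'b': 4, 'a': 13}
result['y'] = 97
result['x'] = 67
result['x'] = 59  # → {'b': 4, 'a': 13, 'y': 97, 'x': 59}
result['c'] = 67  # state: {'b': 4, 'a': 13, 'y': 97, 'x': 59, 'c': 67}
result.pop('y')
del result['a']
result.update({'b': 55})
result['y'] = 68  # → {'b': 55, 'x': 59, 'c': 67, 'y': 68}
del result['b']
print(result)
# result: {'x': 59, 'c': 67, 'y': 68}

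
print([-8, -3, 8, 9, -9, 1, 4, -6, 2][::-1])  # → [2, -6, 4, 1, -9, 9, 8, -3, -8]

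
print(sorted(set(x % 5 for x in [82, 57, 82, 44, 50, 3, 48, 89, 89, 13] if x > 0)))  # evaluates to [0, 2, 3, 4]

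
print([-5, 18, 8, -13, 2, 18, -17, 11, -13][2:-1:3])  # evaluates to [8, 18]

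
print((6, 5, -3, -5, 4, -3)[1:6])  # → (5, -3, -5, 4, -3)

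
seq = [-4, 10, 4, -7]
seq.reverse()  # [-7, 4, 10, -4]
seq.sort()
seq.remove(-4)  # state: [-7, 4, 10]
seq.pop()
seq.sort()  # [-7, 4]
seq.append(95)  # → [-7, 4, 95]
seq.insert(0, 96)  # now [96, -7, 4, 95]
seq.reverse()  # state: [95, 4, -7, 96]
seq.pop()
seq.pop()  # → -7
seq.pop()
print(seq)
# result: [95]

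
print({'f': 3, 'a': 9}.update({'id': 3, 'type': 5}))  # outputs None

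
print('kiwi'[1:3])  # iw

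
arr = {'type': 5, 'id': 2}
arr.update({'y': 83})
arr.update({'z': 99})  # {'type': 5, 'id': 2, 'y': 83, 'z': 99}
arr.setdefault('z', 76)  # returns 99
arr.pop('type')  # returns 5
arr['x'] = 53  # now {'id': 2, 'y': 83, 'z': 99, 'x': 53}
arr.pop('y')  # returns 83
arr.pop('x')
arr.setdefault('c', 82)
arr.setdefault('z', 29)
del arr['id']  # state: {'z': 99, 'c': 82}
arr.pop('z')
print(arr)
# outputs {'c': 82}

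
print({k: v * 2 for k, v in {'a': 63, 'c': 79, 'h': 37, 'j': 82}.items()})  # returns {'a': 126, 'c': 158, 'h': 74, 'j': 164}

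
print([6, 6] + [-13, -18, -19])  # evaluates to [6, 6, -13, -18, -19]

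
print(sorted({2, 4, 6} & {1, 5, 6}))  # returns [6]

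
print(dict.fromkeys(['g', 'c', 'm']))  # {'g': None, 'c': None, 'm': None}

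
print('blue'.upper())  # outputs BLUE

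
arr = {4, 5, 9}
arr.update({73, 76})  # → {4, 5, 9, 73, 76}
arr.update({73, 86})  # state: {4, 5, 9, 73, 76, 86}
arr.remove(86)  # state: {4, 5, 9, 73, 76}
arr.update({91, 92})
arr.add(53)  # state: {4, 5, 9, 53, 73, 76, 91, 92}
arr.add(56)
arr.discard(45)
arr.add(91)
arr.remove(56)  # {4, 5, 9, 53, 73, 76, 91, 92}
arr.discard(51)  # {4, 5, 9, 53, 73, 76, 91, 92}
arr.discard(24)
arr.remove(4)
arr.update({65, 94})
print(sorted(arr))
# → [5, 9, 53, 65, 73, 76, 91, 92, 94]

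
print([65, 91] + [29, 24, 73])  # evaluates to [65, 91, 29, 24, 73]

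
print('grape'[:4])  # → grap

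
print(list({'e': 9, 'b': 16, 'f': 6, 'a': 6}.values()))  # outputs [9, 16, 6, 6]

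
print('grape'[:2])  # gr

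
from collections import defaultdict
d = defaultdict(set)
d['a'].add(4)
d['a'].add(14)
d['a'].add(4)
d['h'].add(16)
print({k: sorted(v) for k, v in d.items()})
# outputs {'a': [4, 14], 'h': [16]}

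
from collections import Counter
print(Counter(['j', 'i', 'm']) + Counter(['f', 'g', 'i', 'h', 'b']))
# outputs Counter({'i': 2, 'j': 1, 'm': 1, 'f': 1, 'g': 1, 'h': 1, 'b': 1})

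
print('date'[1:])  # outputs ate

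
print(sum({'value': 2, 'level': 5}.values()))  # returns 7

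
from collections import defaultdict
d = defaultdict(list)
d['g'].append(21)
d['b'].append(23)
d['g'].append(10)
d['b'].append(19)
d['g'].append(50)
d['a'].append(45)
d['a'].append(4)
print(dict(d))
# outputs {'g': [21, 10, 50], 'b': [23, 19], 'a': [45, 4]}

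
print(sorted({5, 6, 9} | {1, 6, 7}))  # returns [1, 5, 6, 7, 9]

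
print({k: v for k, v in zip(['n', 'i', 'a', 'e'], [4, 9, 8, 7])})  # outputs {'n': 4, 'i': 9, 'a': 8, 'e': 7}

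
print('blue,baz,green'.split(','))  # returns ['blue', 'baz', 'green']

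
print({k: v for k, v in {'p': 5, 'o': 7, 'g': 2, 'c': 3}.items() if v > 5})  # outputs {'o': 7}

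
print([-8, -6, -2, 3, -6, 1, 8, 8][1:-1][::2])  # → [-6, 3, 1]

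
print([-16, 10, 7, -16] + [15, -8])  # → [-16, 10, 7, -16, 15, -8]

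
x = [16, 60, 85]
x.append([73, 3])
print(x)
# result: [16, 60, 85, [73, 3]]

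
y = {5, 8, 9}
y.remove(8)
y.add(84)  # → {5, 9, 84}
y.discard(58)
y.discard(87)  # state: {5, 9, 84}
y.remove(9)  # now {5, 84}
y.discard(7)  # {5, 84}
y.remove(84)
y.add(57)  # {5, 57}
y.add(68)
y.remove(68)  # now {5, 57}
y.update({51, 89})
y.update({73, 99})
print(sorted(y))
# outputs [5, 51, 57, 73, 89, 99]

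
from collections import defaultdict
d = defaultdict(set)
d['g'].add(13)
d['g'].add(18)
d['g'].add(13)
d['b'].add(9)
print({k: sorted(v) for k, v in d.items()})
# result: {'g': [13, 18], 'b': [9]}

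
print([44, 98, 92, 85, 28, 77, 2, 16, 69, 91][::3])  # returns [44, 85, 2, 91]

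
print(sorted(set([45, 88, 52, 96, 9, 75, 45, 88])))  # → [9, 45, 52, 75, 88, 96]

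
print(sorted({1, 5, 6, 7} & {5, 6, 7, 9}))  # [5, 6, 7]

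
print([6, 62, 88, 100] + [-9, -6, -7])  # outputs [6, 62, 88, 100, -9, -6, -7]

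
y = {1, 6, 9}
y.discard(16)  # {1, 6, 9}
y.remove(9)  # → {1, 6}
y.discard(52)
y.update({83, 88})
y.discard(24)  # {1, 6, 83, 88}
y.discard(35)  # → {1, 6, 83, 88}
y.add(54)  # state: {1, 6, 54, 83, 88}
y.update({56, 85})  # {1, 6, 54, 56, 83, 85, 88}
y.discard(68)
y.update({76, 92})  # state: {1, 6, 54, 56, 76, 83, 85, 88, 92}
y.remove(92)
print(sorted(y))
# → [1, 6, 54, 56, 76, 83, 85, 88]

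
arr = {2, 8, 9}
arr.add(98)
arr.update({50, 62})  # {2, 8, 9, 50, 62, 98}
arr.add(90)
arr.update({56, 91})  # {2, 8, 9, 50, 56, 62, 90, 91, 98}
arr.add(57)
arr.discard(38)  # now {2, 8, 9, 50, 56, 57, 62, 90, 91, 98}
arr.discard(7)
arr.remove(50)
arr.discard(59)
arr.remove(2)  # {8, 9, 56, 57, 62, 90, 91, 98}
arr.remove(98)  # {8, 9, 56, 57, 62, 90, 91}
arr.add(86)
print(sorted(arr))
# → [8, 9, 56, 57, 62, 86, 90, 91]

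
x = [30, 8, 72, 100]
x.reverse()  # [100, 72, 8, 30]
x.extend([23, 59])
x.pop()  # 59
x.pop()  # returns 23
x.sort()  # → [8, 30, 72, 100]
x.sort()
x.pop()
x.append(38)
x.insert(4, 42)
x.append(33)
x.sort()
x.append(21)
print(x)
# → [8, 30, 33, 38, 42, 72, 21]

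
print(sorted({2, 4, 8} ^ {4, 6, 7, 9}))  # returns [2, 6, 7, 8, 9]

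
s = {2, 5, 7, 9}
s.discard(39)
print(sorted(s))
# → [2, 5, 7, 9]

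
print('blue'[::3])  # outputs be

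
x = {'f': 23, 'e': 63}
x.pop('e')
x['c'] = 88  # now {'f': 23, 'c': 88}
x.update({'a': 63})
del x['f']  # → {'c': 88, 'a': 63}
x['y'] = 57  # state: {'c': 88, 'a': 63, 'y': 57}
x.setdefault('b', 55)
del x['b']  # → {'c': 88, 'a': 63, 'y': 57}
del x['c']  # {'a': 63, 'y': 57}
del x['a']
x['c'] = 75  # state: {'y': 57, 'c': 75}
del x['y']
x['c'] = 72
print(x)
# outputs {'c': 72}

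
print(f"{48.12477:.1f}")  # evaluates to 48.1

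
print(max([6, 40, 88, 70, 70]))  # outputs 88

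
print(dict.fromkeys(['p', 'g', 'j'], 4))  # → {'p': 4, 'g': 4, 'j': 4}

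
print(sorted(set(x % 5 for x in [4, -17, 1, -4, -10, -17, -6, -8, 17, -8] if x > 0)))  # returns [1, 2, 4]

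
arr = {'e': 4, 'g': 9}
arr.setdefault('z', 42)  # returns 42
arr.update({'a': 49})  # {'e': 4, 'g': 9, 'z': 42, 'a': 49}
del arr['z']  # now {'e': 4, 'g': 9, 'a': 49}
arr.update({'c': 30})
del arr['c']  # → {'e': 4, 'g': 9, 'a': 49}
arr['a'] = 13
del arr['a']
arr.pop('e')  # 4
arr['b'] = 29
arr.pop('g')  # 9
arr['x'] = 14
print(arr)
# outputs {'b': 29, 'x': 14}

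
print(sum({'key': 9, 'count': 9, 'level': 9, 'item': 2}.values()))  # 29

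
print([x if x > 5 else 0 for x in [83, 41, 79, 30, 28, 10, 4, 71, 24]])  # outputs [83, 41, 79, 30, 28, 10, 0, 71, 24]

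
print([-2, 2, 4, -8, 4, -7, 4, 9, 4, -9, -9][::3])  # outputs [-2, -8, 4, -9]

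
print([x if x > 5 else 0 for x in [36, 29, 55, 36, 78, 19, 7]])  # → [36, 29, 55, 36, 78, 19, 7]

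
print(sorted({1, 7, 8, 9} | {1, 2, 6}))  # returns [1, 2, 6, 7, 8, 9]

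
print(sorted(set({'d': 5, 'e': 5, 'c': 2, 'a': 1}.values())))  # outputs [1, 2, 5]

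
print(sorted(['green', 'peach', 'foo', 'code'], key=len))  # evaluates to ['foo', 'code', 'green', 'peach']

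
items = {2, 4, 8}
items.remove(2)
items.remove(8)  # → {4}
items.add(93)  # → {4, 93}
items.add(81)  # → {4, 81, 93}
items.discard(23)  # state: {4, 81, 93}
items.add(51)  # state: {4, 51, 81, 93}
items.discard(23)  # {4, 51, 81, 93}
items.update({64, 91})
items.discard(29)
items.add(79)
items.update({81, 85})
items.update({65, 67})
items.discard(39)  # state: {4, 51, 64, 65, 67, 79, 81, 85, 91, 93}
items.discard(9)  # {4, 51, 64, 65, 67, 79, 81, 85, 91, 93}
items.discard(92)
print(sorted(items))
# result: [4, 51, 64, 65, 67, 79, 81, 85, 91, 93]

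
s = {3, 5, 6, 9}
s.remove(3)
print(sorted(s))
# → [5, 6, 9]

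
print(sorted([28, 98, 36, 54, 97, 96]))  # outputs [28, 36, 54, 96, 97, 98]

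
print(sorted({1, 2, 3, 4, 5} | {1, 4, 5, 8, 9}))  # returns [1, 2, 3, 4, 5, 8, 9]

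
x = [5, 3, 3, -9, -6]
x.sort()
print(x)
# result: [-9, -6, 3, 3, 5]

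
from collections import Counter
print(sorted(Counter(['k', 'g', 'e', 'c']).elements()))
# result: ['c', 'e', 'g', 'k']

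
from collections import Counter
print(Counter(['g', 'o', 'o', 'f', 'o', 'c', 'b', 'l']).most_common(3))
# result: [('o', 3), ('g', 1), ('f', 1)]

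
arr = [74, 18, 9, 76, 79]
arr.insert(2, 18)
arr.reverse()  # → [79, 76, 9, 18, 18, 74]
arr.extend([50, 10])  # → [79, 76, 9, 18, 18, 74, 50, 10]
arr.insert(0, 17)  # [17, 79, 76, 9, 18, 18, 74, 50, 10]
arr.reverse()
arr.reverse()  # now [17, 79, 76, 9, 18, 18, 74, 50, 10]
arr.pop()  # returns 10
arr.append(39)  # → [17, 79, 76, 9, 18, 18, 74, 50, 39]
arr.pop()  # 39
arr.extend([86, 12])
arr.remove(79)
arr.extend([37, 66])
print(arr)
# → [17, 76, 9, 18, 18, 74, 50, 86, 12, 37, 66]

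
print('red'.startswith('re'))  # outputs True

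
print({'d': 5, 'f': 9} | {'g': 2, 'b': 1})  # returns {'d': 5, 'f': 9, 'g': 2, 'b': 1}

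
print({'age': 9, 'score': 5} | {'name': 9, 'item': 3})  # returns {'age': 9, 'score': 5, 'name': 9, 'item': 3}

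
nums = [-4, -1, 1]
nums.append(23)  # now [-4, -1, 1, 23]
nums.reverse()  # [23, 1, -1, -4]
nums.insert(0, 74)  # [74, 23, 1, -1, -4]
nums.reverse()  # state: [-4, -1, 1, 23, 74]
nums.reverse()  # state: [74, 23, 1, -1, -4]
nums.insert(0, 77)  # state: [77, 74, 23, 1, -1, -4]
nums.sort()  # [-4, -1, 1, 23, 74, 77]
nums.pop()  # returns 77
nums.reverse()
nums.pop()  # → -4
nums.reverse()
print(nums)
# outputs [-1, 1, 23, 74]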